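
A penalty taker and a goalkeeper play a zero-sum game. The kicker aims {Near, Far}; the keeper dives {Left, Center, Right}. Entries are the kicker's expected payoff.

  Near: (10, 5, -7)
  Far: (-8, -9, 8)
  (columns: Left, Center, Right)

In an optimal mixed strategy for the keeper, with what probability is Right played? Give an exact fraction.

14/29

Row minima: Near → -7, Far → -9; maximin = -7.
Column maxima: Left → 10, Center → 5, Right → 8; minimax = 5.
-7 ≠ 5, so there is no saddle point; optimal play is mixed.
Left is strictly dominated by Center (it gives the kicker strictly more in every row), so the keeper never plays it.
On the remaining 2×2 (Near, Far vs Center, Right):
Let the kicker play Near with probability p. Expected payoff against Center: 5p + (-9)(1−p) = 14p − 9; against Right: (-7)p + 8(1−p) = −15p + 8.
Setting these equal: 14p − 9 = −15p + 8 ⇒ 29p = 17 ⇒ p = 17/29, and the value is (14)·(17/29) − 9 = -23/29.
For the keeper: with q = P(Center), equating Near's and Far's payoffs gives 12q − 7 = −17q + 8 ⇒ q = 15/29.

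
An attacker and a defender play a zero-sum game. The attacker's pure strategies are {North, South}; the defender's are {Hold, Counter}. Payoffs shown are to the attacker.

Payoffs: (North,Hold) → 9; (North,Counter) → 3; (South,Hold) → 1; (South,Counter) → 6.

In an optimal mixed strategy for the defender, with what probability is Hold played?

Row minima: North → 3, South → 1; maximin = 3.
Column maxima: Hold → 9, Counter → 6; minimax = 6.
3 ≠ 6, so there is no saddle point; optimal play is mixed.
Let the attacker play North with probability p. Expected payoff against Hold: 9p + 1(1−p) = 8p + 1; against Counter: 3p + 6(1−p) = −3p + 6.
Setting these equal: 8p + 1 = −3p + 6 ⇒ 11p = 5 ⇒ p = 5/11, and the value is (8)·(5/11) + 1 = 51/11.
For the defender: with q = P(Hold), equating North's and South's payoffs gives 6q + 3 = −5q + 6 ⇒ q = 3/11.

3/11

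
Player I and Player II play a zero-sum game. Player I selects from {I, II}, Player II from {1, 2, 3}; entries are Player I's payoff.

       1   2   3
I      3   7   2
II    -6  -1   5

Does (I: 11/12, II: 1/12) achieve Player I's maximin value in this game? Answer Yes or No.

Against 1 this mix gives (11/12)·3 + (1/12)·(-6) = 9/4.
Against 2 this mix gives (11/12)·7 + (1/12)·(-1) = 19/3.
Against 3 this mix gives (11/12)·2 + (1/12)·5 = 9/4.
All of Player II's active replies (1, 3) yield 9/4, and no column does worse for Player I. The mix makes Player II indifferent and guarantees 9/4, so it is optimal.

Yes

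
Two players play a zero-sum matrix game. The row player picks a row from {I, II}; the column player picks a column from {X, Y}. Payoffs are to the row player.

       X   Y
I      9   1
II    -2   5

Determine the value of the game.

47/15

Row minima: I → 1, II → -2; maximin = 1.
Column maxima: X → 9, Y → 5; minimax = 5.
1 ≠ 5, so there is no saddle point; optimal play is mixed.
Let the row player play I with probability p. Expected payoff against X: 9p + (-2)(1−p) = 11p − 2; against Y: 1p + 5(1−p) = −4p + 5.
Setting these equal: 11p − 2 = −4p + 5 ⇒ 15p = 7 ⇒ p = 7/15, and the value is (11)·(7/15) − 2 = 47/15.
For the column player: with q = P(X), equating I's and II's payoffs gives 8q + 1 = −7q + 5 ⇒ q = 4/15.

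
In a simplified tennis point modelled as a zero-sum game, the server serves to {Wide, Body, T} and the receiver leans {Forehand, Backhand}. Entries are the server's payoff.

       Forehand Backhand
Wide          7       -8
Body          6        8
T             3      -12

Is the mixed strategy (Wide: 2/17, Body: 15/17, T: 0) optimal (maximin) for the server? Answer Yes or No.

Against Forehand this mix gives (2/17)·7 + (15/17)·6 = 104/17.
Against Backhand this mix gives (2/17)·(-8) + (15/17)·8 = 104/17.
All of the receiver's active replies (Forehand, Backhand) yield 104/17, and no column does worse for the server. The mix makes the receiver indifferent and guarantees 104/17, so it is optimal.

Yes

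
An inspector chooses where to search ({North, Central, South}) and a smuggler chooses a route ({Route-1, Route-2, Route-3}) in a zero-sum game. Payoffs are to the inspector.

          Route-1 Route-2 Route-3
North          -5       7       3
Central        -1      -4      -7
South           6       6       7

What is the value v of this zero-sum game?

6

Row minima: North → -5, Central → -7, South → 6; maximin = 6.
Column maxima: Route-1 → 6, Route-2 → 7, Route-3 → 7; minimax = 6.
Since maximin = minimax = 6, there is a saddle point and the value is 6.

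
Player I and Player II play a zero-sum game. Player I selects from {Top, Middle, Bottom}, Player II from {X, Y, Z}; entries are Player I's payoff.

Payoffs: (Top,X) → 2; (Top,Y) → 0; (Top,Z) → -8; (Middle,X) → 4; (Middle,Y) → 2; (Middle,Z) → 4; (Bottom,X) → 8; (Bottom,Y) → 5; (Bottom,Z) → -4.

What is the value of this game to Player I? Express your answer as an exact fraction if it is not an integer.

Row minima: Top → -8, Middle → 2, Bottom → -4; maximin = 2.
Column maxima: X → 8, Y → 5, Z → 4; minimax = 4.
2 ≠ 4, so there is no saddle point; optimal play is mixed.
Top is strictly dominated by Middle, so Player I never plays it.
X is strictly dominated by Y (it gives Player I strictly more in every row), so Player II never plays it.
On the remaining 2×2 (Middle, Bottom vs Y, Z):
Let Player I play Middle with probability p. Expected payoff against Y: 2p + 5(1−p) = −3p + 5; against Z: 4p + (-4)(1−p) = 8p − 4.
Setting these equal: −3p + 5 = 8p − 4 ⇒ −11p = -9 ⇒ p = 9/11, and the value is (-3)·(9/11) + 5 = 28/11.
For Player II: with q = P(Y), equating Middle's and Bottom's payoffs gives −2q + 4 = 9q − 4 ⇒ q = 8/11.

28/11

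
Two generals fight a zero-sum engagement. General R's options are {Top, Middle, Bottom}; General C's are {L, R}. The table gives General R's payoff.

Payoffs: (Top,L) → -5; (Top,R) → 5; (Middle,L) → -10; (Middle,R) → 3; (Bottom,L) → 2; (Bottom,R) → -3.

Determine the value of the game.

Row minima: Top → -5, Middle → -10, Bottom → -3; maximin = -3.
Column maxima: L → 2, R → 5; minimax = 2.
-3 ≠ 2, so there is no saddle point; optimal play is mixed.
Middle is strictly dominated by Top, so General R never plays it.
On the remaining 2×2 (Top, Bottom vs L, R):
Let General R play Top with probability p. Expected payoff against L: (-5)p + 2(1−p) = −7p + 2; against R: 5p + (-3)(1−p) = 8p − 3.
Setting these equal: −7p + 2 = 8p − 3 ⇒ −15p = -5 ⇒ p = 1/3, and the value is (-7)·(1/3) + 2 = -1/3.
For General C: with q = P(L), equating Top's and Bottom's payoffs gives −10q + 5 = 5q − 3 ⇒ q = 8/15.

-1/3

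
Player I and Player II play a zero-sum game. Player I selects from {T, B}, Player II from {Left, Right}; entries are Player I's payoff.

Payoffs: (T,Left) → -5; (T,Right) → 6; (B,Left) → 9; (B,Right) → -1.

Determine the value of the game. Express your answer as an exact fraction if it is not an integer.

Row minima: T → -5, B → -1; maximin = -1.
Column maxima: Left → 9, Right → 6; minimax = 6.
-1 ≠ 6, so there is no saddle point; optimal play is mixed.
Let Player I play T with probability p. Expected payoff against Left: (-5)p + 9(1−p) = −14p + 9; against Right: 6p + (-1)(1−p) = 7p − 1.
Setting these equal: −14p + 9 = 7p − 1 ⇒ −21p = -10 ⇒ p = 10/21, and the value is (-14)·(10/21) + 9 = 7/3.
For Player II: with q = P(Left), equating T's and B's payoffs gives −11q + 6 = 10q − 1 ⇒ q = 1/3.

7/3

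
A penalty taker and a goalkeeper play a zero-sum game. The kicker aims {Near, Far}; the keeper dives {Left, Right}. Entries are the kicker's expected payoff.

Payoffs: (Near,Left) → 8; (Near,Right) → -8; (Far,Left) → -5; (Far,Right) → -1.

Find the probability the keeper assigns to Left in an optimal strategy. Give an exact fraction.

Row minima: Near → -8, Far → -5; maximin = -5.
Column maxima: Left → 8, Right → -1; minimax = -1.
-5 ≠ -1, so there is no saddle point; optimal play is mixed.
Let the kicker play Near with probability p. Expected payoff against Left: 8p + (-5)(1−p) = 13p − 5; against Right: (-8)p + (-1)(1−p) = −7p − 1.
Setting these equal: 13p − 5 = −7p − 1 ⇒ 20p = 4 ⇒ p = 1/5, and the value is (13)·(1/5) − 5 = -12/5.
For the keeper: with q = P(Left), equating Near's and Far's payoffs gives 16q − 8 = −4q − 1 ⇒ q = 7/20.

7/20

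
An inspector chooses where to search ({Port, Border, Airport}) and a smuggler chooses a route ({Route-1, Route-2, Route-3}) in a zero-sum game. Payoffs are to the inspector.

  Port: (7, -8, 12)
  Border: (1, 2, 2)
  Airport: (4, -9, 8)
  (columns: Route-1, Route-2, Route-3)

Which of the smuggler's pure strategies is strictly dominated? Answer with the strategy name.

Route-1 holds the inspector's payoff strictly below Route-3 in every row: 7 < 12, 1 < 2, 4 < 8.
So Route-3 is strictly dominated for the smuggler.

Route-3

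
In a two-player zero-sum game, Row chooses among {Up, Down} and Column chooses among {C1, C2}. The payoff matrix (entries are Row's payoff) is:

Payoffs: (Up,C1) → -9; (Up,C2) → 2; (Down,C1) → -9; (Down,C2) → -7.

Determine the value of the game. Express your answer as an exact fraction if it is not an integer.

Row minima: Up → -9, Down → -9; maximin = -9.
Column maxima: C1 → -9, C2 → 2; minimax = -9.
Since maximin = minimax = -9, there is a saddle point and the value is -9.

-9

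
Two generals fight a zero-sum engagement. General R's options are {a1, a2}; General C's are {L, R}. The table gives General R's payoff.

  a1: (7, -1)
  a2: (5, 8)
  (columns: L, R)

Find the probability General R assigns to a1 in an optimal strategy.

Row minima: a1 → -1, a2 → 5; maximin = 5.
Column maxima: L → 7, R → 8; minimax = 7.
5 ≠ 7, so there is no saddle point; optimal play is mixed.
Let General R play a1 with probability p. Expected payoff against L: 7p + 5(1−p) = 2p + 5; against R: (-1)p + 8(1−p) = −9p + 8.
Setting these equal: 2p + 5 = −9p + 8 ⇒ 11p = 3 ⇒ p = 3/11, and the value is (2)·(3/11) + 5 = 61/11.
For General C: with q = P(L), equating a1's and a2's payoffs gives 8q − 1 = −3q + 8 ⇒ q = 9/11.

3/11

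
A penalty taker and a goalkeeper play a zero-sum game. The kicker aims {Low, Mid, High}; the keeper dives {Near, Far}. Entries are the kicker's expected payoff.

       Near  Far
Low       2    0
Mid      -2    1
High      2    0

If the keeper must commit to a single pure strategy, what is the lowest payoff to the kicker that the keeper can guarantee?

Column maxima: Near → 2, Far → 1.
The smallest of these is 1.

1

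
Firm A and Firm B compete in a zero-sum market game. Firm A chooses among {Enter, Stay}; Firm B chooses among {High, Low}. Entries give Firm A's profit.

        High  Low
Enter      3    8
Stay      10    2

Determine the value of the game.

Row minima: Enter → 3, Stay → 2; maximin = 3.
Column maxima: High → 10, Low → 8; minimax = 8.
3 ≠ 8, so there is no saddle point; optimal play is mixed.
Let Firm A play Enter with probability p. Expected payoff against High: 3p + 10(1−p) = −7p + 10; against Low: 8p + 2(1−p) = 6p + 2.
Setting these equal: −7p + 10 = 6p + 2 ⇒ −13p = -8 ⇒ p = 8/13, and the value is (-7)·(8/13) + 10 = 74/13.
For Firm B: with q = P(High), equating Enter's and Stay's payoffs gives −5q + 8 = 8q + 2 ⇒ q = 6/13.

74/13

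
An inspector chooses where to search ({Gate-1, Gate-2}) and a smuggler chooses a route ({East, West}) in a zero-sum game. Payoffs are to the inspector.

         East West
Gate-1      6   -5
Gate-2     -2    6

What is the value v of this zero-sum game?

Row minima: Gate-1 → -5, Gate-2 → -2; maximin = -2.
Column maxima: East → 6, West → 6; minimax = 6.
-2 ≠ 6, so there is no saddle point; optimal play is mixed.
Let the inspector play Gate-1 with probability p. Expected payoff against East: 6p + (-2)(1−p) = 8p − 2; against West: (-5)p + 6(1−p) = −11p + 6.
Setting these equal: 8p − 2 = −11p + 6 ⇒ 19p = 8 ⇒ p = 8/19, and the value is (8)·(8/19) − 2 = 26/19.
For the smuggler: with q = P(East), equating Gate-1's and Gate-2's payoffs gives 11q − 5 = −8q + 6 ⇒ q = 11/19.

26/19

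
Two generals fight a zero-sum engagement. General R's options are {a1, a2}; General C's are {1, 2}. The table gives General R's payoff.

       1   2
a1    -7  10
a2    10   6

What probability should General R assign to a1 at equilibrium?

4/21

Row minima: a1 → -7, a2 → 6; maximin = 6.
Column maxima: 1 → 10, 2 → 10; minimax = 10.
6 ≠ 10, so there is no saddle point; optimal play is mixed.
Let General R play a1 with probability p. Expected payoff against 1: (-7)p + 10(1−p) = −17p + 10; against 2: 10p + 6(1−p) = 4p + 6.
Setting these equal: −17p + 10 = 4p + 6 ⇒ −21p = -4 ⇒ p = 4/21, and the value is (-17)·(4/21) + 10 = 142/21.
For General C: with q = P(1), equating a1's and a2's payoffs gives −17q + 10 = 4q + 6 ⇒ q = 4/21.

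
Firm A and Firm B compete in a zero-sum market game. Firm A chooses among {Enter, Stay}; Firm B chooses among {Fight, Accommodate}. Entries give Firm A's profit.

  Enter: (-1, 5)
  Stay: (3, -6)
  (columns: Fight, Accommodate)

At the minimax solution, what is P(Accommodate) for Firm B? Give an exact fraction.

4/15

Row minima: Enter → -1, Stay → -6; maximin = -1.
Column maxima: Fight → 3, Accommodate → 5; minimax = 3.
-1 ≠ 3, so there is no saddle point; optimal play is mixed.
Let Firm A play Enter with probability p. Expected payoff against Fight: (-1)p + 3(1−p) = −4p + 3; against Accommodate: 5p + (-6)(1−p) = 11p − 6.
Setting these equal: −4p + 3 = 11p − 6 ⇒ −15p = -9 ⇒ p = 3/5, and the value is (-4)·(3/5) + 3 = 3/5.
For Firm B: with q = P(Fight), equating Enter's and Stay's payoffs gives −6q + 5 = 9q − 6 ⇒ q = 11/15.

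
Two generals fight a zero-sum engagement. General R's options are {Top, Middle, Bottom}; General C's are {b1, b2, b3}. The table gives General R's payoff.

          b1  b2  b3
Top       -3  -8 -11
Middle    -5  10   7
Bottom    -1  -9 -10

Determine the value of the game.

-19/7

Row minima: Top → -11, Middle → -5, Bottom → -10; maximin = -5.
Column maxima: b1 → -1, b2 → 10, b3 → 7; minimax = -1.
-5 ≠ -1, so there is no saddle point; optimal play is mixed.
b2 is strictly dominated by b3 (it gives General R strictly more in every row), so General C never plays it.
With b2 eliminated, Top is strictly dominated by Bottom (Bottom gives General R strictly more in every remaining column), so General R never plays it.
On the remaining 2×2 (Middle, Bottom vs b1, b3):
Let General R play Middle with probability p. Expected payoff against b1: (-5)p + (-1)(1−p) = −4p − 1; against b3: 7p + (-10)(1−p) = 17p − 10.
Setting these equal: −4p − 1 = 17p − 10 ⇒ −21p = -9 ⇒ p = 3/7, and the value is (-4)·(3/7) − 1 = -19/7.
For General C: with q = P(b1), equating Middle's and Bottom's payoffs gives −12q + 7 = 9q − 10 ⇒ q = 17/21.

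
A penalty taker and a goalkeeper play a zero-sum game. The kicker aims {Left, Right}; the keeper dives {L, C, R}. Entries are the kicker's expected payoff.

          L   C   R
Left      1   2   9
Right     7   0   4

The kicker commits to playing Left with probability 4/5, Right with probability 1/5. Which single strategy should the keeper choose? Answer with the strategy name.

C

If the keeper plays L, the kicker's expected payoff is (4/5)·1 + (1/5)·7 = 11/5.
If the keeper plays C, the kicker's expected payoff is (4/5)·2 + (1/5)·0 = 8/5.
If the keeper plays R, the kicker's expected payoff is (4/5)·9 + (1/5)·4 = 8.
The keeper minimizes the kicker's payoff; the smallest is 8/5, so the best response is C.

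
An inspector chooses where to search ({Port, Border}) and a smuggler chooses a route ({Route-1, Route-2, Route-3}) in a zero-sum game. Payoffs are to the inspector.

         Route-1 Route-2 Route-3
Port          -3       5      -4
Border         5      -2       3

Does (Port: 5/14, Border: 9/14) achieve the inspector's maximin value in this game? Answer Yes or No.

Against Route-1 this mix gives (5/14)·(-3) + (9/14)·5 = 15/7.
Against Route-2 this mix gives (5/14)·5 + (9/14)·(-2) = 1/2.
Against Route-3 this mix gives (5/14)·(-4) + (9/14)·3 = 1/2.
All of the smuggler's active replies (Route-2, Route-3) yield 1/2, and no column does worse for the inspector. The mix makes the smuggler indifferent and guarantees 1/2, so it is optimal.

Yes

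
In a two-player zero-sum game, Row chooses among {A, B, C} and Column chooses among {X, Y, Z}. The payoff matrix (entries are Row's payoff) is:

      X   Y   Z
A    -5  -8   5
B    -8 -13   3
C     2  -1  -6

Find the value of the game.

-53/18

Row minima: A → -8, B → -13, C → -6; maximin = -6.
Column maxima: X → 2, Y → -1, Z → 5; minimax = -1.
-6 ≠ -1, so there is no saddle point; optimal play is mixed.
B is strictly dominated by A, so Row never plays it.
X is strictly dominated by Y (it gives Row strictly more in every row), so Column never plays it.
On the remaining 2×2 (A, C vs Y, Z):
Let Row play A with probability p. Expected payoff against Y: (-8)p + (-1)(1−p) = −7p − 1; against Z: 5p + (-6)(1−p) = 11p − 6.
Setting these equal: −7p − 1 = 11p − 6 ⇒ −18p = -5 ⇒ p = 5/18, and the value is (-7)·(5/18) − 1 = -53/18.
For Column: with q = P(Y), equating A's and C's payoffs gives −13q + 5 = 5q − 6 ⇒ q = 11/18.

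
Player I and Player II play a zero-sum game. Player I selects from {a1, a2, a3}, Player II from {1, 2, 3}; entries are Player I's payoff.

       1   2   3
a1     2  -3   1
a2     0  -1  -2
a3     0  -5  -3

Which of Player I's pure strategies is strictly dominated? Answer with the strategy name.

a1 gives a strictly higher payoff than a3 against every column: 2 > 0, -3 > -5, 1 > -3.
So a3 is strictly dominated and Player I never plays it.

a3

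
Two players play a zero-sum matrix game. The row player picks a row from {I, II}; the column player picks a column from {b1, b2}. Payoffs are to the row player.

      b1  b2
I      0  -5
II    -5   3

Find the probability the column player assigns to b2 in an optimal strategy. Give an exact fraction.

5/13

Row minima: I → -5, II → -5; maximin = -5.
Column maxima: b1 → 0, b2 → 3; minimax = 0.
-5 ≠ 0, so there is no saddle point; optimal play is mixed.
Let the row player play I with probability p. Expected payoff against b1: 0p + (-5)(1−p) = 5p − 5; against b2: (-5)p + 3(1−p) = −8p + 3.
Setting these equal: 5p − 5 = −8p + 3 ⇒ 13p = 8 ⇒ p = 8/13, and the value is (5)·(8/13) − 5 = -25/13.
For the column player: with q = P(b1), equating I's and II's payoffs gives 5q − 5 = −8q + 3 ⇒ q = 8/13.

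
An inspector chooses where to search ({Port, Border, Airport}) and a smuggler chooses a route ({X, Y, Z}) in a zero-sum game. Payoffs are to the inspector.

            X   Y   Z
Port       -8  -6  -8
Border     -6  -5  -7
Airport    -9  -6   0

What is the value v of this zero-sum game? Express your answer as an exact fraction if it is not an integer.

Row minima: Port → -8, Border → -7, Airport → -9; maximin = -7.
Column maxima: X → -6, Y → -5, Z → 0; minimax = -6.
-7 ≠ -6, so there is no saddle point; optimal play is mixed.
Port is strictly dominated by Border, so the inspector never plays it.
Y is strictly dominated by X (it gives the inspector strictly more in every row), so the smuggler never plays it.
On the remaining 2×2 (Border, Airport vs X, Z):
Let the inspector play Border with probability p. Expected payoff against X: (-6)p + (-9)(1−p) = 3p − 9; against Z: (-7)p + 0(1−p) = −7p.
Setting these equal: 3p − 9 = −7p ⇒ 10p = 9 ⇒ p = 9/10, and the value is (3)·(9/10) − 9 = -63/10.
For the smuggler: with q = P(X), equating Border's and Airport's payoffs gives q − 7 = −9q ⇒ q = 7/10.

-63/10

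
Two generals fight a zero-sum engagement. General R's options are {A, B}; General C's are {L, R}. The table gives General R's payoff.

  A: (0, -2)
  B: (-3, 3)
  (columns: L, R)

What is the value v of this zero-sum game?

Row minima: A → -2, B → -3; maximin = -2.
Column maxima: L → 0, R → 3; minimax = 0.
-2 ≠ 0, so there is no saddle point; optimal play is mixed.
Let General R play A with probability p. Expected payoff against L: 0p + (-3)(1−p) = 3p − 3; against R: (-2)p + 3(1−p) = −5p + 3.
Setting these equal: 3p − 3 = −5p + 3 ⇒ 8p = 6 ⇒ p = 3/4, and the value is (3)·(3/4) − 3 = -3/4.
For General C: with q = P(L), equating A's and B's payoffs gives 2q − 2 = −6q + 3 ⇒ q = 5/8.

-3/4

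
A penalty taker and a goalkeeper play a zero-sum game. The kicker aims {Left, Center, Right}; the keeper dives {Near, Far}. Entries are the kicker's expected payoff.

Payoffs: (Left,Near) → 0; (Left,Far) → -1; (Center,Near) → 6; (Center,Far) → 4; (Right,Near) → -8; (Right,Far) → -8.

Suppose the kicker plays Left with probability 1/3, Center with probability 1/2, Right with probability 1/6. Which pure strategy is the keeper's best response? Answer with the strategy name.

If the keeper plays Near, the kicker's expected payoff is (1/3)·0 + (1/2)·6 + (1/6)·(-8) = 5/3.
If the keeper plays Far, the kicker's expected payoff is (1/3)·(-1) + (1/2)·4 + (1/6)·(-8) = 1/3.
The keeper minimizes the kicker's payoff; the smallest is 1/3, so the best response is Far.

Far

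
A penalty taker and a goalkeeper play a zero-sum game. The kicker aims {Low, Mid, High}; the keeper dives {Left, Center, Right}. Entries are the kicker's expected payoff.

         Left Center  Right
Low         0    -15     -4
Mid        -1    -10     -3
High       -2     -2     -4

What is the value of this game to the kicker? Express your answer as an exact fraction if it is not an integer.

-34/9

Row minima: Low → -15, Mid → -10, High → -4; maximin = -4.
Column maxima: Left → 0, Center → -2, Right → -3; minimax = -3.
-4 ≠ -3, so there is no saddle point; optimal play is mixed.
Left is strictly dominated by Right (it gives the kicker strictly more in every row), so the keeper never plays it.
With Left eliminated, Low is strictly dominated by Mid (Mid gives the kicker strictly more in every remaining column), so the kicker never plays it.
On the remaining 2×2 (Mid, High vs Center, Right):
Let the kicker play Mid with probability p. Expected payoff against Center: (-10)p + (-2)(1−p) = −8p − 2; against Right: (-3)p + (-4)(1−p) = p − 4.
Setting these equal: −8p − 2 = p − 4 ⇒ −9p = -2 ⇒ p = 2/9, and the value is (-8)·(2/9) − 2 = -34/9.
For the keeper: with q = P(Center), equating Mid's and High's payoffs gives −7q − 3 = 2q − 4 ⇒ q = 1/9.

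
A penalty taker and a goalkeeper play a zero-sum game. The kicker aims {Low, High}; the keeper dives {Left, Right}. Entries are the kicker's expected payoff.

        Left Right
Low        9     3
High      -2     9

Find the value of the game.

87/17

Row minima: Low → 3, High → -2; maximin = 3.
Column maxima: Left → 9, Right → 9; minimax = 9.
3 ≠ 9, so there is no saddle point; optimal play is mixed.
Let the kicker play Low with probability p. Expected payoff against Left: 9p + (-2)(1−p) = 11p − 2; against Right: 3p + 9(1−p) = −6p + 9.
Setting these equal: 11p − 2 = −6p + 9 ⇒ 17p = 11 ⇒ p = 11/17, and the value is (11)·(11/17) − 2 = 87/17.
For the keeper: with q = P(Left), equating Low's and High's payoffs gives 6q + 3 = −11q + 9 ⇒ q = 6/17.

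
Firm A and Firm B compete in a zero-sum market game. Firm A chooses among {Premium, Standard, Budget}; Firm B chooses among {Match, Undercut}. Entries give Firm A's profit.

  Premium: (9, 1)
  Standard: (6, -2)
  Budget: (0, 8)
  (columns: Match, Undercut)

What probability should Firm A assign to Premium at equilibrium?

Row minima: Premium → 1, Standard → -2, Budget → 0; maximin = 1.
Column maxima: Match → 9, Undercut → 8; minimax = 8.
1 ≠ 8, so there is no saddle point; optimal play is mixed.
Standard is strictly dominated by Premium, so Firm A never plays it.
On the remaining 2×2 (Premium, Budget vs Match, Undercut):
Let Firm A play Premium with probability p. Expected payoff against Match: 9p + 0(1−p) = 9p; against Undercut: 1p + 8(1−p) = −7p + 8.
Setting these equal: 9p = −7p + 8 ⇒ 16p = 8 ⇒ p = 1/2, and the value is (9)·(1/2) = 9/2.
For Firm B: with q = P(Match), equating Premium's and Budget's payoffs gives 8q + 1 = −8q + 8 ⇒ q = 7/16.

1/2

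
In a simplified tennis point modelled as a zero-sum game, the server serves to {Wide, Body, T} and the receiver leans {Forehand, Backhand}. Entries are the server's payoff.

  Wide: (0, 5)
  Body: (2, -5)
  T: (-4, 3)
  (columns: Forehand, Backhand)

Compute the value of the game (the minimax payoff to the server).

5/6

Row minima: Wide → 0, Body → -5, T → -4; maximin = 0.
Column maxima: Forehand → 2, Backhand → 5; minimax = 2.
0 ≠ 2, so there is no saddle point; optimal play is mixed.
T is strictly dominated by Wide, so the server never plays it.
On the remaining 2×2 (Wide, Body vs Forehand, Backhand):
Let the server play Wide with probability p. Expected payoff against Forehand: 0p + 2(1−p) = −2p + 2; against Backhand: 5p + (-5)(1−p) = 10p − 5.
Setting these equal: −2p + 2 = 10p − 5 ⇒ −12p = -7 ⇒ p = 7/12, and the value is (-2)·(7/12) + 2 = 5/6.
For the receiver: with q = P(Forehand), equating Wide's and Body's payoffs gives −5q + 5 = 7q − 5 ⇒ q = 5/6.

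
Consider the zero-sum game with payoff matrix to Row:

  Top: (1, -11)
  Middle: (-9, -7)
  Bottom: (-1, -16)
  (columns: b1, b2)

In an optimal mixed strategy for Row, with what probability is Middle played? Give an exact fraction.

6/7

Row minima: Top → -11, Middle → -9, Bottom → -16; maximin = -9.
Column maxima: b1 → 1, b2 → -7; minimax = -7.
-9 ≠ -7, so there is no saddle point; optimal play is mixed.
Bottom is strictly dominated by Top, so Row never plays it.
On the remaining 2×2 (Top, Middle vs b1, b2):
Let Row play Top with probability p. Expected payoff against b1: 1p + (-9)(1−p) = 10p − 9; against b2: (-11)p + (-7)(1−p) = −4p − 7.
Setting these equal: 10p − 9 = −4p − 7 ⇒ 14p = 2 ⇒ p = 1/7, and the value is (10)·(1/7) − 9 = -53/7.
For Column: with q = P(b1), equating Top's and Middle's payoffs gives 12q − 11 = −2q − 7 ⇒ q = 2/7.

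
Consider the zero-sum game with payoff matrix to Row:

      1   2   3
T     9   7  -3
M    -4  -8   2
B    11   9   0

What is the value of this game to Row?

Row minima: T → -3, M → -8, B → 0; maximin = 0.
Column maxima: 1 → 11, 2 → 9, 3 → 2; minimax = 2.
0 ≠ 2, so there is no saddle point; optimal play is mixed.
T is strictly dominated by B, so Row never plays it.
1 is strictly dominated by 2 (it gives Row strictly more in every row), so Column never plays it.
On the remaining 2×2 (M, B vs 2, 3):
Let Row play M with probability p. Expected payoff against 2: (-8)p + 9(1−p) = −17p + 9; against 3: 2p + 0(1−p) = 2p.
Setting these equal: −17p + 9 = 2p ⇒ −19p = -9 ⇒ p = 9/19, and the value is (-17)·(9/19) + 9 = 18/19.
For Column: with q = P(2), equating M's and B's payoffs gives −10q + 2 = 9q ⇒ q = 2/19.

18/19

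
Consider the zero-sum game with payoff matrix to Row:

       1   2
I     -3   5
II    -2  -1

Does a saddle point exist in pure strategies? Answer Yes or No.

Row minima: I → -3, II → -2; maximin = -2.
Column maxima: 1 → -2, 2 → 5; minimax = -2.
maximin = minimax = -2, so a saddle point exists.

Yes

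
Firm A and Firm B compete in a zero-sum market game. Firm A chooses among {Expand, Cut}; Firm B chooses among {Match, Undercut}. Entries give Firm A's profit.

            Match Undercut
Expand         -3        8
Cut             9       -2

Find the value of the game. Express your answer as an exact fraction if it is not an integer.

3

Row minima: Expand → -3, Cut → -2; maximin = -2.
Column maxima: Match → 9, Undercut → 8; minimax = 8.
-2 ≠ 8, so there is no saddle point; optimal play is mixed.
Let Firm A play Expand with probability p. Expected payoff against Match: (-3)p + 9(1−p) = −12p + 9; against Undercut: 8p + (-2)(1−p) = 10p − 2.
Setting these equal: −12p + 9 = 10p − 2 ⇒ −22p = -11 ⇒ p = 1/2, and the value is (-12)·(1/2) + 9 = 3.
For Firm B: with q = P(Match), equating Expand's and Cut's payoffs gives −11q + 8 = 11q − 2 ⇒ q = 5/11.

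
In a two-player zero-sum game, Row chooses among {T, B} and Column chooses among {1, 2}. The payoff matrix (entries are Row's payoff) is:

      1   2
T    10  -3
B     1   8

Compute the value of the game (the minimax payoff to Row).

83/20

Row minima: T → -3, B → 1; maximin = 1.
Column maxima: 1 → 10, 2 → 8; minimax = 8.
1 ≠ 8, so there is no saddle point; optimal play is mixed.
Let Row play T with probability p. Expected payoff against 1: 10p + 1(1−p) = 9p + 1; against 2: (-3)p + 8(1−p) = −11p + 8.
Setting these equal: 9p + 1 = −11p + 8 ⇒ 20p = 7 ⇒ p = 7/20, and the value is (9)·(7/20) + 1 = 83/20.
For Column: with q = P(1), equating T's and B's payoffs gives 13q − 3 = −7q + 8 ⇒ q = 11/20.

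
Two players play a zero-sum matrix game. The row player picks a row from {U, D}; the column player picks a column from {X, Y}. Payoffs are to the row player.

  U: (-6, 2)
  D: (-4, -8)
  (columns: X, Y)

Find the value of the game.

-14/3

Row minima: U → -6, D → -8; maximin = -6.
Column maxima: X → -4, Y → 2; minimax = -4.
-6 ≠ -4, so there is no saddle point; optimal play is mixed.
Let the row player play U with probability p. Expected payoff against X: (-6)p + (-4)(1−p) = −2p − 4; against Y: 2p + (-8)(1−p) = 10p − 8.
Setting these equal: −2p − 4 = 10p − 8 ⇒ −12p = -4 ⇒ p = 1/3, and the value is (-2)·(1/3) − 4 = -14/3.
For the column player: with q = P(X), equating U's and D's payoffs gives −8q + 2 = 4q − 8 ⇒ q = 5/6.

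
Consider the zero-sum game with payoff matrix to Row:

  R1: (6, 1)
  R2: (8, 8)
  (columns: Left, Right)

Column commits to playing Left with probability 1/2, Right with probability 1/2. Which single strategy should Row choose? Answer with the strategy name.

Expected payoff of R1: (1/2)·6 + (1/2)·1 = 7/2.
Expected payoff of R2: (1/2)·8 + (1/2)·8 = 8.
The largest is 8, so Row's best response is R2.

R2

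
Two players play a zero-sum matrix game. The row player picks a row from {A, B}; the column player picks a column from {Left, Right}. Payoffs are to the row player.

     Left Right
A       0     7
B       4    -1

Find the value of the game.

Row minima: A → 0, B → -1; maximin = 0.
Column maxima: Left → 4, Right → 7; minimax = 4.
0 ≠ 4, so there is no saddle point; optimal play is mixed.
Let the row player play A with probability p. Expected payoff against Left: 0p + 4(1−p) = −4p + 4; against Right: 7p + (-1)(1−p) = 8p − 1.
Setting these equal: −4p + 4 = 8p − 1 ⇒ −12p = -5 ⇒ p = 5/12, and the value is (-4)·(5/12) + 4 = 7/3.
For the column player: with q = P(Left), equating A's and B's payoffs gives −7q + 7 = 5q − 1 ⇒ q = 2/3.

7/3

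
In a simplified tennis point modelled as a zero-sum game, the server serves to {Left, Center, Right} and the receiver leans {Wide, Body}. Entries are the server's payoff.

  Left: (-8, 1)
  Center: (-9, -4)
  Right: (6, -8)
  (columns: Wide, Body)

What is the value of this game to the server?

Row minima: Left → -8, Center → -9, Right → -8; maximin = -8.
Column maxima: Wide → 6, Body → 1; minimax = 1.
-8 ≠ 1, so there is no saddle point; optimal play is mixed.
Center is strictly dominated by Left, so the server never plays it.
On the remaining 2×2 (Left, Right vs Wide, Body):
Let the server play Left with probability p. Expected payoff against Wide: (-8)p + 6(1−p) = −14p + 6; against Body: 1p + (-8)(1−p) = 9p − 8.
Setting these equal: −14p + 6 = 9p − 8 ⇒ −23p = -14 ⇒ p = 14/23, and the value is (-14)·(14/23) + 6 = -58/23.
For the receiver: with q = P(Wide), equating Left's and Right's payoffs gives −9q + 1 = 14q − 8 ⇒ q = 9/23.

-58/23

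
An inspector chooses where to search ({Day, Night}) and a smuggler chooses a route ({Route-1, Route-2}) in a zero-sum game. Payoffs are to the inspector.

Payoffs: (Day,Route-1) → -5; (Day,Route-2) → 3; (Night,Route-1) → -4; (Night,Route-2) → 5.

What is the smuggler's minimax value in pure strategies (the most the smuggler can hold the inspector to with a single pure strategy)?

Column maxima: Route-1 → -4, Route-2 → 5.
The smallest of these is -4.

-4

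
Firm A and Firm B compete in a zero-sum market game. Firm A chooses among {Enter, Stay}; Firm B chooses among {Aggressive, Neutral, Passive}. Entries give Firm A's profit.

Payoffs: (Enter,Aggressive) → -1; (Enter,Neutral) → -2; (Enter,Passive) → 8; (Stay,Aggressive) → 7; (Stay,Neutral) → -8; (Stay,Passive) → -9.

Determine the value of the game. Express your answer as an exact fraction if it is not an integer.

-2

Row minima: Enter → -2, Stay → -9; maximin = -2.
Column maxima: Aggressive → 7, Neutral → -2, Passive → 8; minimax = -2.
Since maximin = minimax = -2, there is a saddle point and the value is -2.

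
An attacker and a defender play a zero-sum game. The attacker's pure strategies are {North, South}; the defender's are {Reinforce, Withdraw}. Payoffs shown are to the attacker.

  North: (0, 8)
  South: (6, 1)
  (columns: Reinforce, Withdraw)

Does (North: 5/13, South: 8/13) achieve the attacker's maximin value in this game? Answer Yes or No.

Yes

Against Reinforce this mix gives (5/13)·0 + (8/13)·6 = 48/13.
Against Withdraw this mix gives (5/13)·8 + (8/13)·1 = 48/13.
All of the defender's active replies (Reinforce, Withdraw) yield 48/13, and no column does worse for the attacker. The mix makes the defender indifferent and guarantees 48/13, so it is optimal.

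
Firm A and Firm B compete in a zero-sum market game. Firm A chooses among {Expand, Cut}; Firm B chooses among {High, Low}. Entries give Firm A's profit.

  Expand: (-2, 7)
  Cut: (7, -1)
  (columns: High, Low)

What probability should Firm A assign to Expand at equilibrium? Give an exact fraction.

Row minima: Expand → -2, Cut → -1; maximin = -1.
Column maxima: High → 7, Low → 7; minimax = 7.
-1 ≠ 7, so there is no saddle point; optimal play is mixed.
Let Firm A play Expand with probability p. Expected payoff against High: (-2)p + 7(1−p) = −9p + 7; against Low: 7p + (-1)(1−p) = 8p − 1.
Setting these equal: −9p + 7 = 8p − 1 ⇒ −17p = -8 ⇒ p = 8/17, and the value is (-9)·(8/17) + 7 = 47/17.
For Firm B: with q = P(High), equating Expand's and Cut's payoffs gives −9q + 7 = 8q − 1 ⇒ q = 8/17.

8/17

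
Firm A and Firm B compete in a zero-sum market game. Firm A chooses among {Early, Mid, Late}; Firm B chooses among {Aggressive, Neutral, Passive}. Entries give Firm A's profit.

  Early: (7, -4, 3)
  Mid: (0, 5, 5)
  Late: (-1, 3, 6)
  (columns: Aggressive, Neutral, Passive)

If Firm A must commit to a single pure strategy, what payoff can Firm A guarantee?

Row minima: Early → -4, Mid → 0, Late → -1.
The best of these is 0.

0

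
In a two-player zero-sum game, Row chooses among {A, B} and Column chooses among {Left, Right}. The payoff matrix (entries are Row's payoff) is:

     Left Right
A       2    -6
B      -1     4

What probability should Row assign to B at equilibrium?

Row minima: A → -6, B → -1; maximin = -1.
Column maxima: Left → 2, Right → 4; minimax = 2.
-1 ≠ 2, so there is no saddle point; optimal play is mixed.
Let Row play A with probability p. Expected payoff against Left: 2p + (-1)(1−p) = 3p − 1; against Right: (-6)p + 4(1−p) = −10p + 4.
Setting these equal: 3p − 1 = −10p + 4 ⇒ 13p = 5 ⇒ p = 5/13, and the value is (3)·(5/13) − 1 = 2/13.
For Column: with q = P(Left), equating A's and B's payoffs gives 8q − 6 = −5q + 4 ⇒ q = 10/13.

8/13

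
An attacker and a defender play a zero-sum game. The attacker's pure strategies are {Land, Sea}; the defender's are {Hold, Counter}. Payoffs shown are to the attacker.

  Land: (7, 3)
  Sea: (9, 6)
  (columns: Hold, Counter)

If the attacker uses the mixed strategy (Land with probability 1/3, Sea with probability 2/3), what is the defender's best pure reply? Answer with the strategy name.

Counter

If the defender plays Hold, the attacker's expected payoff is (1/3)·7 + (2/3)·9 = 25/3.
If the defender plays Counter, the attacker's expected payoff is (1/3)·3 + (2/3)·6 = 5.
The defender minimizes the attacker's payoff; the smallest is 5, so the best response is Counter.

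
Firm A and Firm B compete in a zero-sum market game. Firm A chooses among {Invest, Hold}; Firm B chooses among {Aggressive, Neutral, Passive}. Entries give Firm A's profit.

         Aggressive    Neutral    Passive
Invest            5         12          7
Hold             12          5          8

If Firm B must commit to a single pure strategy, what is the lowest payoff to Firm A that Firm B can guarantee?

8

Column maxima: Aggressive → 12, Neutral → 12, Passive → 8.
The smallest of these is 8.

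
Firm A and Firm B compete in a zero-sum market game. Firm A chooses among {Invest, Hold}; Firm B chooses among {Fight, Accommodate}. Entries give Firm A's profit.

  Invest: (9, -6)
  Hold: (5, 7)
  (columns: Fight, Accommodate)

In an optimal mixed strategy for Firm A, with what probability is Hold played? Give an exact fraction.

15/17

Row minima: Invest → -6, Hold → 5; maximin = 5.
Column maxima: Fight → 9, Accommodate → 7; minimax = 7.
5 ≠ 7, so there is no saddle point; optimal play is mixed.
Let Firm A play Invest with probability p. Expected payoff against Fight: 9p + 5(1−p) = 4p + 5; against Accommodate: (-6)p + 7(1−p) = −13p + 7.
Setting these equal: 4p + 5 = −13p + 7 ⇒ 17p = 2 ⇒ p = 2/17, and the value is (4)·(2/17) + 5 = 93/17.
For Firm B: with q = P(Fight), equating Invest's and Hold's payoffs gives 15q − 6 = −2q + 7 ⇒ q = 13/17.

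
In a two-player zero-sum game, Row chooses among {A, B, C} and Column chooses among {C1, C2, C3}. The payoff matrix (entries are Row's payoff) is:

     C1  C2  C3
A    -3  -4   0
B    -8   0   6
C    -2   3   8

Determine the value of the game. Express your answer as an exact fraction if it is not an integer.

Row minima: A → -4, B → -8, C → -2; maximin = -2.
Column maxima: C1 → -2, C2 → 3, C3 → 8; minimax = -2.
Since maximin = minimax = -2, there is a saddle point and the value is -2.

-2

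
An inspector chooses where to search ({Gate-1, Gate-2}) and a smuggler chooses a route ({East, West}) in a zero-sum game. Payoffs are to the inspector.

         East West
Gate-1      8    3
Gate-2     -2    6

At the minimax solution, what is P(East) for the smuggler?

Row minima: Gate-1 → 3, Gate-2 → -2; maximin = 3.
Column maxima: East → 8, West → 6; minimax = 6.
3 ≠ 6, so there is no saddle point; optimal play is mixed.
Let the inspector play Gate-1 with probability p. Expected payoff against East: 8p + (-2)(1−p) = 10p − 2; against West: 3p + 6(1−p) = −3p + 6.
Setting these equal: 10p − 2 = −3p + 6 ⇒ 13p = 8 ⇒ p = 8/13, and the value is (10)·(8/13) − 2 = 54/13.
For the smuggler: with q = P(East), equating Gate-1's and Gate-2's payoffs gives 5q + 3 = −8q + 6 ⇒ q = 3/13.

3/13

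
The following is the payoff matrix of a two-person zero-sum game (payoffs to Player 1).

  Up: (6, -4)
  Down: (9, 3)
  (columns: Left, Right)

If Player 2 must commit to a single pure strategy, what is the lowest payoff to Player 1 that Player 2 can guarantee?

3

Column maxima: Left → 9, Right → 3.
The smallest of these is 3.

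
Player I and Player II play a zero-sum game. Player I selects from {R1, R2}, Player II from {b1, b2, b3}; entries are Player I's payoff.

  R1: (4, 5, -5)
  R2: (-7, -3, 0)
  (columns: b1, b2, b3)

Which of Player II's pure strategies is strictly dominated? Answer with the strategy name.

b1 holds Player I's payoff strictly below b2 in every row: 4 < 5, -7 < -3.
So b2 is strictly dominated for Player II.

b2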